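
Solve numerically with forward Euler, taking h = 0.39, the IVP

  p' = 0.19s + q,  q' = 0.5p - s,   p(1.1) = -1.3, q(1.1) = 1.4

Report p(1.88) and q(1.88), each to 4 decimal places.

-0.2823, 0.0053

Euler on (p,q): p_{n+1} = p_n + h·p', q_{n+1} = q_n + h·q'.
1.100000: (-1.300000, 1.400000); f=(1.609000, -1.750000) → (-0.672490, 0.717500)
1.490000: (-0.672490, 0.717500); f=(1.000600, -1.826245) → (-0.282256, 0.005264)
(p(1.88), q(1.88)) ≈ (-0.2823, 0.0053)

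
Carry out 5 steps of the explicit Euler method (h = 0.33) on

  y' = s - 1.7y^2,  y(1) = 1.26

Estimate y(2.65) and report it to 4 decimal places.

1.1876

Euler: y_{n+1} = y_n + h·f(s_n, y_n).
s=1.000000, y=1.260000: f=-1.698920 → y ← 1.260000 + 0.33·(-1.698920) = 0.699356
s=1.330000, y=0.699356: f=0.498531 → y ← 0.699356 + 0.33·0.498531 = 0.863872
s=1.660000, y=0.863872: f=0.391334 → y ← 0.863872 + 0.33·0.391334 = 0.993012
s=1.990000, y=0.993012: f=0.313677 → y ← 0.993012 + 0.33·0.313677 = 1.096525
s=2.320000, y=1.096525: f=0.275975 → y ← 1.096525 + 0.33·0.275975 = 1.187597
y(2.65) ≈ 1.1876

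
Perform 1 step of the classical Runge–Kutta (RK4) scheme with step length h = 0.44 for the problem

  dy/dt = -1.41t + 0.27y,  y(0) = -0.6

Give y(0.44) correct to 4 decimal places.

RK4: k1 = f(t_n, y_n); k2 = f(t_n + h/2, y_n + (h/2)·k1); k3 = f(t_n + h/2, y_n + (h/2)·k2); k4 = f(t_n + h, y_n + h·k3); y_{n+1} = y_n + (h/6)·(k1 + 2k2 + 2k3 + k4).
t=0.000000, y=-0.600000:
  k1 = f(0.000000, -0.600000) = -0.162000
  k2 = f(0.220000, -0.635640) = -0.481823
  k3 = f(0.220000, -0.706001) = -0.500820
  k4 = f(0.440000, -0.820361) = -0.841897
  y ← -0.600000 + (0.44/6)·(k1 + 2k2 + 2k3 + k4) = -0.817740
y(0.44) ≈ -0.8177

-0.8177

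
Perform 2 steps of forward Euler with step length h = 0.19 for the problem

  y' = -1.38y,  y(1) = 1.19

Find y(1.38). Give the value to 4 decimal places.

Euler: y_{n+1} = y_n + h·f(x_n, y_n).
x=1.000000, y=1.190000: f=-1.642200 → y ← 1.190000 + 0.19·(-1.642200) = 0.877982
x=1.190000, y=0.877982: f=-1.211615 → y ← 0.877982 + 0.19·(-1.211615) = 0.647775
y(1.38) ≈ 0.6478

0.6478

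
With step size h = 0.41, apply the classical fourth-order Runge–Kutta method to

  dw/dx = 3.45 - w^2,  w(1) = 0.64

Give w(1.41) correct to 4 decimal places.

RK4: k1 = f(x_n, w_n); k2 = f(x_n + h/2, w_n + (h/2)·k1); k3 = f(x_n + h/2, w_n + (h/2)·k2); k4 = f(x_n + h, w_n + h·k3); w_{n+1} = w_n + (h/6)·(k1 + 2k2 + 2k3 + k4).
x=1.000000, w=0.640000:
  k1 = f(1.000000, 0.640000) = 3.040400
  k2 = f(1.205000, 1.263282) = 1.854119
  k3 = f(1.205000, 1.020094) = 2.409408
  k4 = f(1.410000, 1.627857) = 0.800081
  w ← 0.640000 + (0.41/6)·(k1 + 2k2 + 2k3 + k4) = 1.485115
w(1.41) ≈ 1.4851

1.4851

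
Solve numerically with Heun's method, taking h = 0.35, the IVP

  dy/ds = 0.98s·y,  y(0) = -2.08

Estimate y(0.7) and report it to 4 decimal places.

-2.6337

Heun: k1 = f(s_n, y_n); k2 = f(s_n + h, y_n + h·k1); y_{n+1} = y_n + (h/2)·(k1 + k2).
s=0.000000, y=-2.080000:
  k1 = f(0.000000, -2.080000) = 0.000000
  k2 = f(0.350000, -2.080000) = -0.713440
  y ← -2.080000 + (0.35/2)·(0.000000 + (-0.713440)) = -2.204852
s=0.350000, y=-2.204852:
  k1 = f(0.350000, -2.204852) = -0.756264
  k2 = f(0.700000, -2.469544) = -1.694108
  y ← -2.204852 + (0.35/2)·(-0.756264 + (-1.694108)) = -2.633667
y(0.7) ≈ -2.6337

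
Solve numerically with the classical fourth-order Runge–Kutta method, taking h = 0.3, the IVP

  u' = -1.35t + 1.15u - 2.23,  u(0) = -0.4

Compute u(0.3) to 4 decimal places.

RK4: k1 = f(t_n, u_n); k2 = f(t_n + h/2, u_n + (h/2)·k1); k3 = f(t_n + h/2, u_n + (h/2)·k2); k4 = f(t_n + h, u_n + h·k3); u_{n+1} = u_n + (h/6)·(k1 + 2k2 + 2k3 + k4).
t=0.000000, u=-0.400000:
  k1 = f(0.000000, -0.400000) = -2.690000
  k2 = f(0.150000, -0.803500) = -3.356525
  k3 = f(0.150000, -0.903479) = -3.471501
  k4 = f(0.300000, -1.441450) = -4.292668
  u ← -0.400000 + (0.3/6)·(k1 + 2k2 + 2k3 + k4) = -1.431936
u(0.3) ≈ -1.4319

-1.4319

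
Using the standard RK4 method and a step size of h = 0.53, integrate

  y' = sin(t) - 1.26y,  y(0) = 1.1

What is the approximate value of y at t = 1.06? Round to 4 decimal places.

RK4: k1 = f(t_n, y_n); k2 = f(t_n + h/2, y_n + (h/2)·k1); k3 = f(t_n + h/2, y_n + (h/2)·k2); k4 = f(t_n + h, y_n + h·k3); y_{n+1} = y_n + (h/6)·(k1 + 2k2 + 2k3 + k4).
t=0.000000, y=1.100000:
  k1 = f(0.000000, 1.100000) = -1.386000
  k2 = f(0.265000, 0.732710) = -0.661305
  k3 = f(0.265000, 0.924754) = -0.903281
  k4 = f(0.530000, 0.621261) = -0.277256
  y ← 1.100000 + (0.53/6)·(k1 + 2k2 + 2k3 + k4) = 0.676669
t=0.530000, y=0.676669:
  k1 = f(0.530000, 0.676669) = -0.347069
  k2 = f(0.795000, 0.584695) = -0.022853
  k3 = f(0.795000, 0.670613) = -0.131109
  k4 = f(1.060000, 0.607181) = 0.107307
  y ← 0.676669 + (0.53/6)·(k1 + 2k2 + 2k3 + k4) = 0.628290
y(1.06) ≈ 0.6283

0.6283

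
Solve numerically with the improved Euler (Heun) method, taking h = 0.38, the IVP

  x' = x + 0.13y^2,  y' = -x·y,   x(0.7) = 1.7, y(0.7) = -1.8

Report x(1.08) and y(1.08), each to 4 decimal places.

Heun on (x,y): k1 = f(t_n, state_n); k2 = f(t_n + h, state_n + h·k1); state_{n+1} = state_n + (h/2)·(k1 + k2).
0.700000: (1.700000, -1.800000)
  k1 = (2.121200, 3.060000)
  predictor → (2.506056, -0.637200)
  k2 = (2.558839, 1.596859)
  → (2.589207, -0.915197)
(x(1.08), y(1.08)) ≈ (2.5892, -0.9152)

2.5892, -0.9152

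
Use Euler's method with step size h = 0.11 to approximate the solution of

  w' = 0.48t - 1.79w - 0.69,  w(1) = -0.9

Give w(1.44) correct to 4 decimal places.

Euler: w_{n+1} = w_n + h·f(t_n, w_n).
t=1.000000, w=-0.900000: f=1.401000 → w ← -0.900000 + 0.11·1.401000 = -0.745890
t=1.110000, w=-0.745890: f=1.177943 → w ← -0.745890 + 0.11·1.177943 = -0.616316
t=1.220000, w=-0.616316: f=0.998806 → w ← -0.616316 + 0.11·0.998806 = -0.506448
t=1.330000, w=-0.506448: f=0.854941 → w ← -0.506448 + 0.11·0.854941 = -0.412404
w(1.44) ≈ -0.4124

-0.4124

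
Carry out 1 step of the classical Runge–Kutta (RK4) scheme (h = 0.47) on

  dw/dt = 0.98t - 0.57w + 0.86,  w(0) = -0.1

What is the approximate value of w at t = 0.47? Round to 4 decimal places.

0.3773

RK4: k1 = f(t_n, w_n); k2 = f(t_n + h/2, w_n + (h/2)·k1); k3 = f(t_n + h/2, w_n + (h/2)·k2); k4 = f(t_n + h, w_n + h·k3); w_{n+1} = w_n + (h/6)·(k1 + 2k2 + 2k3 + k4).
t=0.000000, w=-0.100000:
  k1 = f(0.000000, -0.100000) = 0.917000
  k2 = f(0.235000, 0.115495) = 1.024468
  k3 = f(0.235000, 0.140750) = 1.010073
  k4 = f(0.470000, 0.374734) = 1.107002
  w ← -0.100000 + (0.47/6)·(k1 + 2k2 + 2k3 + k4) = 0.377291
w(0.47) ≈ 0.3773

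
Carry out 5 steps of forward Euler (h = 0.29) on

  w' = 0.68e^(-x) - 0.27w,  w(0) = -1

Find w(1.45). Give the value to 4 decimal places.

Euler: w_{n+1} = w_n + h·f(x_n, w_n).
x=0.000000, w=-1.000000: f=0.950000 → w ← -1.000000 + 0.29·0.950000 = -0.724500
x=0.290000, w=-0.724500: f=0.704434 → w ← -0.724500 + 0.29·0.704434 = -0.520214
x=0.580000, w=-0.520214: f=0.521189 → w ← -0.520214 + 0.29·0.521189 = -0.369069
x=0.870000, w=-0.369069: f=0.384536 → w ← -0.369069 + 0.29·0.384536 = -0.257554
x=1.160000, w=-0.257554: f=0.282710 → w ← -0.257554 + 0.29·0.282710 = -0.175568
w(1.45) ≈ -0.1756

-0.1756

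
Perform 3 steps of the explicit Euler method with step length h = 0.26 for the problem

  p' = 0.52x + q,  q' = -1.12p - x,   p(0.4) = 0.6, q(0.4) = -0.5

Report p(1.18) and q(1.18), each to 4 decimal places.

Euler on (p,q): p_{n+1} = p_n + h·p', q_{n+1} = q_n + h·q'.
0.400000: (0.600000, -0.500000); f=(-0.292000, -1.072000) → (0.524080, -0.778720)
0.660000: (0.524080, -0.778720); f=(-0.435520, -1.246970) → (0.410845, -1.102932)
0.920000: (0.410845, -1.102932); f=(-0.624532, -1.380146) → (0.248466, -1.461770)
(p(1.18), q(1.18)) ≈ (0.2485, -1.4618)

0.2485, -1.4618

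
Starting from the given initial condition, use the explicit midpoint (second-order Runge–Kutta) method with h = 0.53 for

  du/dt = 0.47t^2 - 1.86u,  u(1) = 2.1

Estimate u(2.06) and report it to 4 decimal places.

Midpoint: k1 = f(t_n, u_n); k2 = f(t_n + h/2, u_n + (h/2)·k1); u_{n+1} = u_n + h·k2.
t=1.000000, u=2.100000:
  k1 = f(1.000000, 2.100000) = -3.436000
  k2 = f(1.265000, 1.189460) = -1.460290
  u ← 2.100000 + 0.53·(-1.460290) = 1.326046
t=1.530000, u=1.326046:
  k1 = f(1.530000, 1.326046) = -1.366223
  k2 = f(1.795000, 0.963997) = -0.278683
  u ← 1.326046 + 0.53·(-0.278683) = 1.178344
u(2.06) ≈ 1.1783

1.1783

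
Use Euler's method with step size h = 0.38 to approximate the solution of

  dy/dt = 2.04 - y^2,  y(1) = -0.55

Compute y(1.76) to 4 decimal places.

0.8808

Euler: y_{n+1} = y_n + h·f(t_n, y_n).
t=1.000000, y=-0.550000: f=1.737500 → y ← -0.550000 + 0.38·1.737500 = 0.110250
t=1.380000, y=0.110250: f=2.027845 → y ← 0.110250 + 0.38·2.027845 = 0.880831
y(1.76) ≈ 0.8808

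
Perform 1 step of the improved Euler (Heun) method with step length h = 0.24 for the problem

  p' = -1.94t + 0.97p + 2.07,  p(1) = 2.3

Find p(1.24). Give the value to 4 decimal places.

2.8767

Heun: k1 = f(t_n, p_n); k2 = f(t_n + h, p_n + h·k1); p_{n+1} = p_n + (h/2)·(k1 + k2).
t=1.000000, p=2.300000:
  k1 = f(1.000000, 2.300000) = 2.361000
  k2 = f(1.240000, 2.866640) = 2.445041
  p ← 2.300000 + (0.24/2)·(2.361000 + 2.445041) = 2.876725
p(1.24) ≈ 2.8767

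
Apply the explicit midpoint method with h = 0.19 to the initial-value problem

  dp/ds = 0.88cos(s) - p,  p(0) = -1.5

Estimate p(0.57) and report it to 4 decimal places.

-0.4945

Midpoint: k1 = f(s_n, p_n); k2 = f(s_n + h/2, p_n + (h/2)·k1); p_{n+1} = p_n + h·k2.
s=0.000000, p=-1.500000:
  k1 = f(0.000000, -1.500000) = 2.380000
  k2 = f(0.095000, -1.273900) = 2.149932
  p ← -1.500000 + 0.19·2.149932 = -1.091513
s=0.190000, p=-1.091513:
  k1 = f(0.190000, -1.091513) = 1.955677
  k2 = f(0.285000, -0.905724) = 1.750226
  p ← -1.091513 + 0.19·1.750226 = -0.758970
s=0.380000, p=-0.758970:
  k1 = f(0.380000, -0.758970) = 1.576195
  k2 = f(0.475000, -0.609231) = 1.391809
  p ← -0.758970 + 0.19·1.391809 = -0.494526
p(0.57) ≈ -0.4945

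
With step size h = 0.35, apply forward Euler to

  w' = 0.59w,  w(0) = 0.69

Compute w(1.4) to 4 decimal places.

1.4620

Euler: w_{n+1} = w_n + h·f(x_n, w_n).
x=0.000000, w=0.690000: f=0.407100 → w ← 0.690000 + 0.35·0.407100 = 0.832485
x=0.350000, w=0.832485: f=0.491166 → w ← 0.832485 + 0.35·0.491166 = 1.004393
x=0.700000, w=1.004393: f=0.592592 → w ← 1.004393 + 0.35·0.592592 = 1.211800
x=1.050000, w=1.211800: f=0.714962 → w ← 1.211800 + 0.35·0.714962 = 1.462037
w(1.4) ≈ 1.4620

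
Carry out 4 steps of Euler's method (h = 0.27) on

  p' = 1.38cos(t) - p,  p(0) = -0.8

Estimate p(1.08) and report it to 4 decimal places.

0.5993

Euler: p_{n+1} = p_n + h·f(t_n, p_n).
t=0.000000, p=-0.800000: f=2.180000 → p ← -0.800000 + 0.27·2.180000 = -0.211400
t=0.270000, p=-0.211400: f=1.541404 → p ← -0.211400 + 0.27·1.541404 = 0.204779
t=0.540000, p=0.204779: f=0.978859 → p ← 0.204779 + 0.27·0.978859 = 0.469071
t=0.810000, p=0.469071: f=0.482437 → p ← 0.469071 + 0.27·0.482437 = 0.599329
p(1.08) ≈ 0.5993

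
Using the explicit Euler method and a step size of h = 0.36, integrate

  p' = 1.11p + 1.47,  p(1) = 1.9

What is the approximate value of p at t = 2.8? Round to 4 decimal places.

Euler: p_{n+1} = p_n + h·f(t_n, p_n).
t=1.000000, p=1.900000: f=3.579000 → p ← 1.900000 + 0.36·3.579000 = 3.188440
t=1.360000, p=3.188440: f=5.009168 → p ← 3.188440 + 0.36·5.009168 = 4.991741
t=1.720000, p=4.991741: f=7.010832 → p ← 4.991741 + 0.36·7.010832 = 7.515640
t=2.080000, p=7.515640: f=9.812361 → p ← 7.515640 + 0.36·9.812361 = 11.048090
t=2.440000, p=11.048090: f=13.733380 → p ← 11.048090 + 0.36·13.733380 = 15.992107
p(2.8) ≈ 15.9921

15.9921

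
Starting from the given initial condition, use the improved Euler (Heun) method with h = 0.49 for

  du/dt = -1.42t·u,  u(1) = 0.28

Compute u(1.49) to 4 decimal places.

0.1384

Heun: k1 = f(t_n, u_n); k2 = f(t_n + h, u_n + h·k1); u_{n+1} = u_n + (h/2)·(k1 + k2).
t=1.000000, u=0.280000:
  k1 = f(1.000000, 0.280000) = -0.397600
  k2 = f(1.490000, 0.085176) = -0.180215
  u ← 0.280000 + (0.49/2)·(-0.397600 + (-0.180215)) = 0.138435
u(1.49) ≈ 0.1384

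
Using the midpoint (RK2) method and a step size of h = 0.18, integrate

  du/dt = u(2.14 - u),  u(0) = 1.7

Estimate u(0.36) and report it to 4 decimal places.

Midpoint: k1 = f(t_n, u_n); k2 = f(t_n + h/2, u_n + (h/2)·k1); u_{n+1} = u_n + h·k2.
t=0.000000, u=1.700000:
  k1 = f(0.000000, 1.700000) = 0.748000
  k2 = f(0.090000, 1.767320) = 0.658645
  u ← 1.700000 + 0.18·0.658645 = 1.818556
t=0.180000, u=1.818556:
  k1 = f(0.180000, 1.818556) = 0.584564
  k2 = f(0.270000, 1.871167) = 0.503032
  u ← 1.818556 + 0.18·0.503032 = 1.909102
u(0.36) ≈ 1.9091

1.9091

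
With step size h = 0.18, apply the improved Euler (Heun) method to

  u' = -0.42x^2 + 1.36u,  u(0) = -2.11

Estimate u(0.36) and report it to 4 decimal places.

Heun: k1 = f(x_n, u_n); k2 = f(x_n + h, u_n + h·k1); u_{n+1} = u_n + (h/2)·(k1 + k2).
x=0.000000, u=-2.110000:
  k1 = f(0.000000, -2.110000) = -2.869600
  k2 = f(0.180000, -2.626528) = -3.585686
  u ← -2.110000 + (0.18/2)·(-2.869600 + (-3.585686)) = -2.690976
x=0.180000, u=-2.690976:
  k1 = f(0.180000, -2.690976) = -3.673335
  k2 = f(0.360000, -3.352176) = -4.613391
  u ← -2.690976 + (0.18/2)·(-3.673335 + (-4.613391)) = -3.436781
u(0.36) ≈ -3.4368

-3.4368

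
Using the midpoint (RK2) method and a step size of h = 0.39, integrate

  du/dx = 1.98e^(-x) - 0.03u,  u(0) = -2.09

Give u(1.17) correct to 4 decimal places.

Midpoint: k1 = f(x_n, u_n); k2 = f(x_n + h/2, u_n + (h/2)·k1); u_{n+1} = u_n + h·k2.
x=0.000000, u=-2.090000:
  k1 = f(0.000000, -2.090000) = 2.042700
  k2 = f(0.195000, -1.691673) = 1.679963
  u ← -2.090000 + 0.39·1.679963 = -1.434814
x=0.390000, u=-1.434814:
  k1 = f(0.390000, -1.434814) = 1.383617
  k2 = f(0.585000, -1.165009) = 1.138020
  u ← -1.434814 + 0.39·1.138020 = -0.990987
x=0.780000, u=-0.990987:
  k1 = f(0.780000, -0.990987) = 0.937374
  k2 = f(0.975000, -0.808199) = 0.771087
  u ← -0.990987 + 0.39·0.771087 = -0.690263
u(1.17) ≈ -0.6903

-0.6903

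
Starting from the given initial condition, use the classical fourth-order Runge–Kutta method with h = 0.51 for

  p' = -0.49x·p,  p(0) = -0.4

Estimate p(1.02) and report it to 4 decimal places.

-0.3100

RK4: k1 = f(x_n, p_n); k2 = f(x_n + h/2, p_n + (h/2)·k1); k3 = f(x_n + h/2, p_n + (h/2)·k2); k4 = f(x_n + h, p_n + h·k3); p_{n+1} = p_n + (h/6)·(k1 + 2k2 + 2k3 + k4).
x=0.000000, p=-0.400000:
  k1 = f(0.000000, -0.400000) = 0.000000
  k2 = f(0.255000, -0.400000) = 0.049980
  k3 = f(0.255000, -0.387255) = 0.048388
  k4 = f(0.510000, -0.375322) = 0.093793
  p ← -0.400000 + (0.51/6)·(k1 + 2k2 + 2k3 + k4) = -0.375305
x=0.510000, p=-0.375305:
  k1 = f(0.510000, -0.375305) = 0.093789
  k2 = f(0.765000, -0.351389) = 0.131718
  k3 = f(0.765000, -0.341717) = 0.128093
  k4 = f(1.020000, -0.309978) = 0.154927
  p ← -0.375305 + (0.51/6)·(k1 + 2k2 + 2k3 + k4) = -0.309996
p(1.02) ≈ -0.3100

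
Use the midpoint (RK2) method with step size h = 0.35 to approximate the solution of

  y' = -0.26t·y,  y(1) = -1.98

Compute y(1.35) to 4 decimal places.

-1.7779

Midpoint: k1 = f(t_n, y_n); k2 = f(t_n + h/2, y_n + (h/2)·k1); y_{n+1} = y_n + h·k2.
t=1.000000, y=-1.980000:
  k1 = f(1.000000, -1.980000) = 0.514800
  k2 = f(1.175000, -1.889910) = 0.577368
  y ← -1.980000 + 0.35·0.577368 = -1.777921
y(1.35) ≈ -1.7779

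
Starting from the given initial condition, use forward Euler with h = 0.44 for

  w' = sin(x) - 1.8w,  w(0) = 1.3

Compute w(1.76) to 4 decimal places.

0.5073

Euler: w_{n+1} = w_n + h·f(x_n, w_n).
x=0.000000, w=1.300000: f=-2.340000 → w ← 1.300000 + 0.44·(-2.340000) = 0.270400
x=0.440000, w=0.270400: f=-0.060781 → w ← 0.270400 + 0.44·(-0.060781) = 0.243657
x=0.880000, w=0.243657: f=0.332157 → w ← 0.243657 + 0.44·0.332157 = 0.389806
x=1.320000, w=0.389806: f=0.267065 → w ← 0.389806 + 0.44·0.267065 = 0.507314
w(1.76) ≈ 0.5073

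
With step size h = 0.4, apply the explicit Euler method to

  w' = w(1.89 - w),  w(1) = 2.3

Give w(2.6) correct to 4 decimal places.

1.8904

Euler: w_{n+1} = w_n + h·f(x_n, w_n).
x=1.000000, w=2.300000: f=-0.943000 → w ← 2.300000 + 0.4·(-0.943000) = 1.922800
x=1.400000, w=1.922800: f=-0.063068 → w ← 1.922800 + 0.4·(-0.063068) = 1.897573
x=1.800000, w=1.897573: f=-0.014370 → w ← 1.897573 + 0.4·(-0.014370) = 1.891825
x=2.200000, w=1.891825: f=-0.003452 → w ← 1.891825 + 0.4·(-0.003452) = 1.890444
w(2.6) ≈ 1.8904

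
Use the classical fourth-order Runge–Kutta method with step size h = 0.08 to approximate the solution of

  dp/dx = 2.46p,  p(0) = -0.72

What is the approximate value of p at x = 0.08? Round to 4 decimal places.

-0.8766

RK4: k1 = f(x_n, p_n); k2 = f(x_n + h/2, p_n + (h/2)·k1); k3 = f(x_n + h/2, p_n + (h/2)·k2); k4 = f(x_n + h, p_n + h·k3); p_{n+1} = p_n + (h/6)·(k1 + 2k2 + 2k3 + k4).
x=0.000000, p=-0.720000:
  k1 = f(0.000000, -0.720000) = -1.771200
  k2 = f(0.040000, -0.790848) = -1.945486
  k3 = f(0.040000, -0.797819) = -1.962636
  k4 = f(0.080000, -0.877011) = -2.157447
  p ← -0.720000 + (0.08/6)·(k1 + 2k2 + 2k3 + k4) = -0.876599
p(0.08) ≈ -0.8766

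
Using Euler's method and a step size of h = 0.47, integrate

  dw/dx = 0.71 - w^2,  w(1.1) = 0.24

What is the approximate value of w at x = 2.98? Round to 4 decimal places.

0.8368

Euler: w_{n+1} = w_n + h·f(x_n, w_n).
x=1.100000, w=0.240000: f=0.652400 → w ← 0.240000 + 0.47·0.652400 = 0.546628
x=1.570000, w=0.546628: f=0.411198 → w ← 0.546628 + 0.47·0.411198 = 0.739891
x=2.040000, w=0.739891: f=0.162561 → w ← 0.739891 + 0.47·0.162561 = 0.816295
x=2.510000, w=0.816295: f=0.043663 → w ← 0.816295 + 0.47·0.043663 = 0.836816
w(2.98) ≈ 0.8368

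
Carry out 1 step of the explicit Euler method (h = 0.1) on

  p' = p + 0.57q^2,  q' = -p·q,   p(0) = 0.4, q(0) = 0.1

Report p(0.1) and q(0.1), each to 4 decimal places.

Euler on (p,q): p_{n+1} = p_n + h·p', q_{n+1} = q_n + h·q'.
0.000000: (0.400000, 0.100000); f=(0.405700, -0.040000) → (0.440570, 0.096000)
(p(0.1), q(0.1)) ≈ (0.4406, 0.0960)

0.4406, 0.0960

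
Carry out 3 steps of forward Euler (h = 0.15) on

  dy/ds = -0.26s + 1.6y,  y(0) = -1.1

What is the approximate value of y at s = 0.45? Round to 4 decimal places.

-2.1162

Euler: y_{n+1} = y_n + h·f(s_n, y_n).
s=0.000000, y=-1.100000: f=-1.760000 → y ← -1.100000 + 0.15·(-1.760000) = -1.364000
s=0.150000, y=-1.364000: f=-2.221400 → y ← -1.364000 + 0.15·(-2.221400) = -1.697210
s=0.300000, y=-1.697210: f=-2.793536 → y ← -1.697210 + 0.15·(-2.793536) = -2.116240
y(0.45) ≈ -2.1162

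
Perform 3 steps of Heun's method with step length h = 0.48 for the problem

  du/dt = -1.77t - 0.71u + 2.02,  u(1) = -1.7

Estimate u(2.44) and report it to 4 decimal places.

Heun: k1 = f(t_n, u_n); k2 = f(t_n + h, u_n + h·k1); u_{n+1} = u_n + (h/2)·(k1 + k2).
t=1.000000, u=-1.700000:
  k1 = f(1.000000, -1.700000) = 1.457000
  k2 = f(1.480000, -1.000640) = 0.110854
  u ← -1.700000 + (0.48/2)·(1.457000 + 0.110854) = -1.323715
t=1.480000, u=-1.323715:
  k1 = f(1.480000, -1.323715) = 0.340238
  k2 = f(1.960000, -1.160401) = -0.625315
  u ← -1.323715 + (0.48/2)·(0.340238 + (-0.625315)) = -1.392134
t=1.960000, u=-1.392134:
  k1 = f(1.960000, -1.392134) = -0.460785
  k2 = f(2.440000, -1.613310) = -1.153350
  u ← -1.392134 + (0.48/2)·(-0.460785 + (-1.153350)) = -1.779526
u(2.44) ≈ -1.7795

-1.7795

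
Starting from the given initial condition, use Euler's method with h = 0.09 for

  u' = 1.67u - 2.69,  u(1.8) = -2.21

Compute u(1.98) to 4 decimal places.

Euler: u_{n+1} = u_n + h·f(t_n, u_n).
t=1.800000, u=-2.210000: f=-6.380700 → u ← -2.210000 + 0.09·(-6.380700) = -2.784263
t=1.890000, u=-2.784263: f=-7.339719 → u ← -2.784263 + 0.09·(-7.339719) = -3.444838
u(1.98) ≈ -3.4448

-3.4448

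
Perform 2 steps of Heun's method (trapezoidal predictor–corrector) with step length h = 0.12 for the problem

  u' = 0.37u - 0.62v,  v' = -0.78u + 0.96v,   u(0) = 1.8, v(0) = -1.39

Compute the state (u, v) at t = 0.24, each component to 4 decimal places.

2.2376, -2.1670

Heun on (u,v): k1 = f(t_n, state_n); k2 = f(t_n + h, state_n + h·k1); state_{n+1} = state_n + (h/2)·(k1 + k2).
0.000000: (1.800000, -1.390000)
  k1 = (1.527800, -2.738400)
  predictor → (1.983336, -1.718608)
  k2 = (1.799371, -3.196866)
  → (1.999630, -1.746116)
0.120000: (1.999630, -1.746116)
  k1 = (1.822455, -3.235983)
  predictor → (2.218325, -2.134434)
  k2 = (2.144129, -3.779350)
  → (2.237625, -2.167036)
(u(0.24), v(0.24)) ≈ (2.2376, -2.1670)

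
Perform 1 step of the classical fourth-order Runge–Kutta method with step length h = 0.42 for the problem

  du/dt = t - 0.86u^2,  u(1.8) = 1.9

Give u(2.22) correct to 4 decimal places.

1.6607

RK4: k1 = f(t_n, u_n); k2 = f(t_n + h/2, u_n + (h/2)·k1); k3 = f(t_n + h/2, u_n + (h/2)·k2); k4 = f(t_n + h, u_n + h·k3); u_{n+1} = u_n + (h/6)·(k1 + 2k2 + 2k3 + k4).
t=1.800000, u=1.900000:
  k1 = f(1.800000, 1.900000) = -1.304600
  k2 = f(2.010000, 1.626034) = -0.263828
  k3 = f(2.010000, 1.844596) = -0.916180
  k4 = f(2.220000, 1.515205) = 0.245573
  u ← 1.900000 + (0.42/6)·(k1 + 2k2 + 2k3 + k4) = 1.660667
u(2.22) ≈ 1.6607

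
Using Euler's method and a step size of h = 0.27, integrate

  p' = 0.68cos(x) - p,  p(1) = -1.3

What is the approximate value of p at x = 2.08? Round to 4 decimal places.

-0.3410

Euler: p_{n+1} = p_n + h·f(x_n, p_n).
x=1.000000, p=-1.300000: f=1.667406 → p ← -1.300000 + 0.27·1.667406 = -0.849800
x=1.270000, p=-0.849800: f=1.051271 → p ← -0.849800 + 0.27·1.051271 = -0.565957
x=1.540000, p=-0.565957: f=0.586895 → p ← -0.565957 + 0.27·0.586895 = -0.407495
x=1.810000, p=-0.407495: f=0.246384 → p ← -0.407495 + 0.27·0.246384 = -0.340972
p(2.08) ≈ -0.3410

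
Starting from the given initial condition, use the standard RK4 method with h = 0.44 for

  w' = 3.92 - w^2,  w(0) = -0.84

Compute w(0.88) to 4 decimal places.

RK4: k1 = f(s_n, w_n); k2 = f(s_n + h/2, w_n + (h/2)·k1); k3 = f(s_n + h/2, w_n + (h/2)·k2); k4 = f(s_n + h, w_n + h·k3); w_{n+1} = w_n + (h/6)·(k1 + 2k2 + 2k3 + k4).
s=0.000000, w=-0.840000:
  k1 = f(0.000000, -0.840000) = 3.214400
  k2 = f(0.220000, -0.132832) = 3.902356
  k3 = f(0.220000, 0.018518) = 3.919657
  k4 = f(0.440000, 0.884649) = 3.137396
  w ← -0.840000 + (0.44/6)·(k1 + 2k2 + 2k3 + k4) = 0.773027
s=0.440000, w=0.773027:
  k1 = f(0.440000, 0.773027) = 3.322429
  k2 = f(0.660000, 1.503961) = 1.658100
  k3 = f(0.660000, 1.137809) = 2.625391
  k4 = f(0.880000, 1.928199) = 0.202049
  w ← 0.773027 + (0.44/6)·(k1 + 2k2 + 2k3 + k4) = 1.659734
w(0.88) ≈ 1.6597

1.6597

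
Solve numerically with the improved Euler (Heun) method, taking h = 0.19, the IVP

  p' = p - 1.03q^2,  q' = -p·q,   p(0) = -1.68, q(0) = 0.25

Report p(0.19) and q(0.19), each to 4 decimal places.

Heun on (p,q): k1 = f(t_n, state_n); k2 = f(t_n + h, state_n + h·k1); state_{n+1} = state_n + (h/2)·(k1 + k2).
0.000000: (-1.680000, 0.250000)
  k1 = (-1.744375, 0.420000)
  predictor → (-2.011431, 0.329800)
  k2 = (-2.123462, 0.663370)
  → (-2.047445, 0.352920)
(p(0.19), q(0.19)) ≈ (-2.0474, 0.3529)

-2.0474, 0.3529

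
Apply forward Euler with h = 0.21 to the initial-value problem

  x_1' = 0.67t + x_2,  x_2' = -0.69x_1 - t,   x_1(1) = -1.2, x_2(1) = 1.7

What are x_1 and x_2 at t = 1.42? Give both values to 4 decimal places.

-0.1826, 1.5115

Euler on (x_1,x_2): x_1_{n+1} = x_1_n + h·x_1', x_2_{n+1} = x_2_n + h·x_2'.
1.000000: (-1.200000, 1.700000); f=(2.370000, -0.172000) → (-0.702300, 1.663880)
1.210000: (-0.702300, 1.663880); f=(2.474580, -0.725413) → (-0.182638, 1.511543)
(x_1(1.42), x_2(1.42)) ≈ (-0.1826, 1.5115)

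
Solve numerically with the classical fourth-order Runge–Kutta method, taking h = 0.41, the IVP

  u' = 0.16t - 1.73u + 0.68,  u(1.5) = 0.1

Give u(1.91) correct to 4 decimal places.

RK4: k1 = f(t_n, u_n); k2 = f(t_n + h/2, u_n + (h/2)·k1); k3 = f(t_n + h/2, u_n + (h/2)·k2); k4 = f(t_n + h, u_n + h·k3); u_{n+1} = u_n + (h/6)·(k1 + 2k2 + 2k3 + k4).
t=1.500000, u=0.100000:
  k1 = f(1.500000, 0.100000) = 0.747000
  k2 = f(1.705000, 0.253135) = 0.514876
  k3 = f(1.705000, 0.205550) = 0.597199
  k4 = f(1.910000, 0.344852) = 0.389007
  u ← 0.100000 + (0.41/6)·(k1 + 2k2 + 2k3 + k4) = 0.329611
u(1.91) ≈ 0.3296

0.3296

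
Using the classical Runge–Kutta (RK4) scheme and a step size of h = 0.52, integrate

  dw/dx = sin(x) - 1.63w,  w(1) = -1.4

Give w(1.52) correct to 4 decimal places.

RK4: k1 = f(x_n, w_n); k2 = f(x_n + h/2, w_n + (h/2)·k1); k3 = f(x_n + h/2, w_n + (h/2)·k2); k4 = f(x_n + h, w_n + h·k3); w_{n+1} = w_n + (h/6)·(k1 + 2k2 + 2k3 + k4).
x=1.000000, w=-1.400000:
  k1 = f(1.000000, -1.400000) = 3.123471
  k2 = f(1.260000, -0.587898) = 1.910363
  k3 = f(1.260000, -0.903306) = 2.424478
  k4 = f(1.520000, -0.139271) = 1.225722
  w ← -1.400000 + (0.52/6)·(k1 + 2k2 + 2k3 + k4) = -0.271697
w(1.52) ≈ -0.2717

-0.2717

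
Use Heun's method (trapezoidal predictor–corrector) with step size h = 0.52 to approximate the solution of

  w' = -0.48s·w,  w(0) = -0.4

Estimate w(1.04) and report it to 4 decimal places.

-0.3075

Heun: k1 = f(s_n, w_n); k2 = f(s_n + h, w_n + h·k1); w_{n+1} = w_n + (h/2)·(k1 + k2).
s=0.000000, w=-0.400000:
  k1 = f(0.000000, -0.400000) = 0.000000
  k2 = f(0.520000, -0.400000) = 0.099840
  w ← -0.400000 + (0.52/2)·(0.000000 + 0.099840) = -0.374042
s=0.520000, w=-0.374042:
  k1 = f(0.520000, -0.374042) = 0.093361
  k2 = f(1.040000, -0.325494) = 0.162487
  w ← -0.374042 + (0.52/2)·(0.093361 + 0.162487) = -0.307521
w(1.04) ≈ -0.3075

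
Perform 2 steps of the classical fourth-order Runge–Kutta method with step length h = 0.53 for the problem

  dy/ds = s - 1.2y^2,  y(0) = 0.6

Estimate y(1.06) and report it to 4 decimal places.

0.7223

RK4: k1 = f(s_n, y_n); k2 = f(s_n + h/2, y_n + (h/2)·k1); k3 = f(s_n + h/2, y_n + (h/2)·k2); k4 = f(s_n + h, y_n + h·k3); y_{n+1} = y_n + (h/6)·(k1 + 2k2 + 2k3 + k4).
s=0.000000, y=0.600000:
  k1 = f(0.000000, 0.600000) = -0.432000
  k2 = f(0.265000, 0.485520) = -0.017876
  k3 = f(0.265000, 0.595263) = -0.160206
  k4 = f(0.530000, 0.515091) = 0.211617
  y ← 0.600000 + (0.53/6)·(k1 + 2k2 + 2k3 + k4) = 0.549072
s=0.530000, y=0.549072:
  k1 = f(0.530000, 0.549072) = 0.168224
  k2 = f(0.795000, 0.593651) = 0.372094
  k3 = f(0.795000, 0.647677) = 0.291618
  k4 = f(1.060000, 0.703629) = 0.465887
  y ← 0.549072 + (0.53/6)·(k1 + 2k2 + 2k3 + k4) = 0.722341
y(1.06) ≈ 0.7223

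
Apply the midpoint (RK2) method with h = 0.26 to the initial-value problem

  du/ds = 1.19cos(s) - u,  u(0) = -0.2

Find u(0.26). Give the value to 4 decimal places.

Midpoint: k1 = f(s_n, u_n); k2 = f(s_n + h/2, u_n + (h/2)·k1); u_{n+1} = u_n + h·k2.
s=0.000000, u=-0.200000:
  k1 = f(0.000000, -0.200000) = 1.390000
  k2 = f(0.130000, -0.019300) = 1.199259
  u ← -0.200000 + 0.26·1.199259 = 0.111807
u(0.26) ≈ 0.1118

0.1118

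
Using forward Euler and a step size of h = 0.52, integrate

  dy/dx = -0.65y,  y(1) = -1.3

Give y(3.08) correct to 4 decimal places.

Euler: y_{n+1} = y_n + h·f(x_n, y_n).
x=1.000000, y=-1.300000: f=0.845000 → y ← -1.300000 + 0.52·0.845000 = -0.860600
x=1.520000, y=-0.860600: f=0.559390 → y ← -0.860600 + 0.52·0.559390 = -0.569717
x=2.040000, y=-0.569717: f=0.370316 → y ← -0.569717 + 0.52·0.370316 = -0.377153
x=2.560000, y=-0.377153: f=0.245149 → y ← -0.377153 + 0.52·0.245149 = -0.249675
y(3.08) ≈ -0.2497

-0.2497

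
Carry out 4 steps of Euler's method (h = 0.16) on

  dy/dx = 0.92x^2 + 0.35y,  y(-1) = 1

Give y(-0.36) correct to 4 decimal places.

Euler: y_{n+1} = y_n + h·f(x_n, y_n).
x=-1.000000, y=1.000000: f=1.270000 → y ← 1.000000 + 0.16·1.270000 = 1.203200
x=-0.840000, y=1.203200: f=1.070272 → y ← 1.203200 + 0.16·1.070272 = 1.374444
x=-0.680000, y=1.374444: f=0.906463 → y ← 1.374444 + 0.16·0.906463 = 1.519478
x=-0.520000, y=1.519478: f=0.780585 → y ← 1.519478 + 0.16·0.780585 = 1.644371
y(-0.36) ≈ 1.6444

1.6444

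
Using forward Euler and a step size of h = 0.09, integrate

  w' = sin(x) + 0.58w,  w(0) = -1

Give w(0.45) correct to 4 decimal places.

Euler: w_{n+1} = w_n + h·f(x_n, w_n).
x=0.000000, w=-1.000000: f=-0.580000 → w ← -1.000000 + 0.09·(-0.580000) = -1.052200
x=0.090000, w=-1.052200: f=-0.520397 → w ← -1.052200 + 0.09·(-0.520397) = -1.099036
x=0.180000, w=-1.099036: f=-0.458411 → w ← -1.099036 + 0.09·(-0.458411) = -1.140293
x=0.270000, w=-1.140293: f=-0.394638 → w ← -1.140293 + 0.09·(-0.394638) = -1.175810
x=0.360000, w=-1.175810: f=-0.329696 → w ← -1.175810 + 0.09·(-0.329696) = -1.205483
w(0.45) ≈ -1.2055

-1.2055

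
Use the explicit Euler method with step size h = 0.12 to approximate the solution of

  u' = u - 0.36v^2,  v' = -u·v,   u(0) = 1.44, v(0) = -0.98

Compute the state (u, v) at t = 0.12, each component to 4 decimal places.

Euler on (u,v): u_{n+1} = u_n + h·u', v_{n+1} = v_n + h·v'.
0.000000: (1.440000, -0.980000); f=(1.094256, 1.411200) → (1.571311, -0.810656)
(u(0.12), v(0.12)) ≈ (1.5713, -0.8107)

1.5713, -0.8107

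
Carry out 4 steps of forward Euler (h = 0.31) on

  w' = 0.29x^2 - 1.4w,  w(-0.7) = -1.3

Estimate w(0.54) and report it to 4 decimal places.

-0.1160

Euler: w_{n+1} = w_n + h·f(x_n, w_n).
x=-0.700000, w=-1.300000: f=1.962100 → w ← -1.300000 + 0.31·1.962100 = -0.691749
x=-0.390000, w=-0.691749: f=1.012558 → w ← -0.691749 + 0.31·1.012558 = -0.377856
x=-0.080000, w=-0.377856: f=0.530855 → w ← -0.377856 + 0.31·0.530855 = -0.213291
x=0.230000, w=-0.213291: f=0.313949 → w ← -0.213291 + 0.31·0.313949 = -0.115967
w(0.54) ≈ -0.1160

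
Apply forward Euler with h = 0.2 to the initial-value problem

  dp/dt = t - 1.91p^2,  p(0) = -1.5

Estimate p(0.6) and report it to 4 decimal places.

Euler: p_{n+1} = p_n + h·f(t_n, p_n).
t=0.000000, p=-1.500000: f=-4.297500 → p ← -1.500000 + 0.2·(-4.297500) = -2.359500
t=0.200000, p=-2.359500: f=-10.433429 → p ← -2.359500 + 0.2·(-10.433429) = -4.446186
t=0.400000, p=-4.446186: f=-37.357965 → p ← -4.446186 + 0.2·(-37.357965) = -11.917779
p(0.6) ≈ -11.9178

-11.9178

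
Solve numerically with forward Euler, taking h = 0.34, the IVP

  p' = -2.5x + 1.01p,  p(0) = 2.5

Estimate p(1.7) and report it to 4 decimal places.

6.8742

Euler: p_{n+1} = p_n + h·f(x_n, p_n).
x=0.000000, p=2.500000: f=2.525000 → p ← 2.500000 + 0.34·2.525000 = 3.358500
x=0.340000, p=3.358500: f=2.542085 → p ← 3.358500 + 0.34·2.542085 = 4.222809
x=0.680000, p=4.222809: f=2.565037 → p ← 4.222809 + 0.34·2.565037 = 5.094921
x=1.020000, p=5.094921: f=2.595871 → p ← 5.094921 + 0.34·2.595871 = 5.977518
x=1.360000, p=5.977518: f=2.637293 → p ← 5.977518 + 0.34·2.637293 = 6.874197
p(1.7) ≈ 6.8742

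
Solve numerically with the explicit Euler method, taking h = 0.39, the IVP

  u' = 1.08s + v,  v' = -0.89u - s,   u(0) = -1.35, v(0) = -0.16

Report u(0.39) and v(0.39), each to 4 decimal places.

Euler on (u,v): u_{n+1} = u_n + h·u', v_{n+1} = v_n + h·v'.
0.000000: (-1.350000, -0.160000); f=(-0.160000, 1.201500) → (-1.412400, 0.308585)
(u(0.39), v(0.39)) ≈ (-1.4124, 0.3086)

-1.4124, 0.3086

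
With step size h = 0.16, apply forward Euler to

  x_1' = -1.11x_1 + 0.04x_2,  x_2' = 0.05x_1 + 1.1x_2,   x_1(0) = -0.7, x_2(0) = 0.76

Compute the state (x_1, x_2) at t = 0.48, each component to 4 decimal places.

Euler on (x_1,x_2): x_1_{n+1} = x_1_n + h·x_1', x_2_{n+1} = x_2_n + h·x_2'.
0.000000: (-0.700000, 0.760000); f=(0.807400, 0.801000) → (-0.570816, 0.888160)
0.160000: (-0.570816, 0.888160); f=(0.669132, 0.948435) → (-0.463755, 1.039910)
0.320000: (-0.463755, 1.039910); f=(0.556364, 1.120713) → (-0.374737, 1.219224)
(x_1(0.48), x_2(0.48)) ≈ (-0.3747, 1.2192)

-0.3747, 1.2192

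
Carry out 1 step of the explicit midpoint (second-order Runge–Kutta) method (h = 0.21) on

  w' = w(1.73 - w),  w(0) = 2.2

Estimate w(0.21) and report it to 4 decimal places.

Midpoint: k1 = f(t_n, w_n); k2 = f(t_n + h/2, w_n + (h/2)·k1); w_{n+1} = w_n + h·k2.
t=0.000000, w=2.200000:
  k1 = f(0.000000, 2.200000) = -1.034000
  k2 = f(0.105000, 2.091430) = -0.755906
  w ← 2.200000 + 0.21·(-0.755906) = 2.041260
w(0.21) ≈ 2.0413

2.0413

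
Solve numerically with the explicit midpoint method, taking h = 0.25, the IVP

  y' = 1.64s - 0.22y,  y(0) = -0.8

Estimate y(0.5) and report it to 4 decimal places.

-0.5173

Midpoint: k1 = f(s_n, y_n); k2 = f(s_n + h/2, y_n + (h/2)·k1); y_{n+1} = y_n + h·k2.
s=0.000000, y=-0.800000:
  k1 = f(0.000000, -0.800000) = 0.176000
  k2 = f(0.125000, -0.778000) = 0.376160
  y ← -0.800000 + 0.25·0.376160 = -0.705960
s=0.250000, y=-0.705960:
  k1 = f(0.250000, -0.705960) = 0.565311
  k2 = f(0.375000, -0.635296) = 0.754765
  y ← -0.705960 + 0.25·0.754765 = -0.517269
y(0.5) ≈ -0.5173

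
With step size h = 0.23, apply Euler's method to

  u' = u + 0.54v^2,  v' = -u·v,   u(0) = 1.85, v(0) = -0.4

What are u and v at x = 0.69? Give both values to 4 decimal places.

3.4822, -0.0379

Euler on (u,v): u_{n+1} = u_n + h·u', v_{n+1} = v_n + h·v'.
0.000000: (1.850000, -0.400000); f=(1.936400, 0.740000) → (2.295372, -0.229800)
0.230000: (2.295372, -0.229800); f=(2.323888, 0.527476) → (2.829866, -0.108480)
0.460000: (2.829866, -0.108480); f=(2.836221, 0.306985) → (3.482197, -0.037874)
(u(0.69), v(0.69)) ≈ (3.4822, -0.0379)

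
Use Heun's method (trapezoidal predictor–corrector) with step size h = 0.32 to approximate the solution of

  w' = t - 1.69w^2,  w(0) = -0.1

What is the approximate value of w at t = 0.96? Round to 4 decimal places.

0.3272

Heun: k1 = f(t_n, w_n); k2 = f(t_n + h, w_n + h·k1); w_{n+1} = w_n + (h/2)·(k1 + k2).
t=0.000000, w=-0.100000:
  k1 = f(0.000000, -0.100000) = -0.016900
  k2 = f(0.320000, -0.105408) = 0.301223
  w ← -0.100000 + (0.32/2)·(-0.016900 + 0.301223) = -0.054508
t=0.320000, w=-0.054508:
  k1 = f(0.320000, -0.054508) = 0.314979
  k2 = f(0.640000, 0.046285) = 0.636380
  w ← -0.054508 + (0.32/2)·(0.314979 + 0.636380) = 0.097709
t=0.640000, w=0.097709:
  k1 = f(0.640000, 0.097709) = 0.623866
  k2 = f(0.960000, 0.297346) = 0.810579
  w ← 0.097709 + (0.32/2)·(0.623866 + 0.810579) = 0.327220
w(0.96) ≈ 0.3272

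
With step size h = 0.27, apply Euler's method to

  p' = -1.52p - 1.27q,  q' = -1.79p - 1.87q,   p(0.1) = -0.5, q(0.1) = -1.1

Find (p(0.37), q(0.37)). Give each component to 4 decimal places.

Euler on (p,q): p_{n+1} = p_n + h·p', q_{n+1} = q_n + h·q'.
0.100000: (-0.500000, -1.100000); f=(2.157000, 2.952000) → (0.082390, -0.302960)
(p(0.37), q(0.37)) ≈ (0.0824, -0.3030)

0.0824, -0.3030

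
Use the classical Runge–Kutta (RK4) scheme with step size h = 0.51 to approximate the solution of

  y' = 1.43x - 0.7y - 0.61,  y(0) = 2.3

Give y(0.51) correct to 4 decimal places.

RK4: k1 = f(x_n, y_n); k2 = f(x_n + h/2, y_n + (h/2)·k1); k3 = f(x_n + h/2, y_n + (h/2)·k2); k4 = f(x_n + h, y_n + h·k3); y_{n+1} = y_n + (h/6)·(k1 + 2k2 + 2k3 + k4).
x=0.000000, y=2.300000:
  k1 = f(0.000000, 2.300000) = -2.220000
  k2 = f(0.255000, 1.733900) = -1.459080
  k3 = f(0.255000, 1.927935) = -1.594904
  k4 = f(0.510000, 1.486599) = -0.921319
  y ← 2.300000 + (0.51/6)·(k1 + 2k2 + 2k3 + k4) = 1.513811
y(0.51) ≈ 1.5138

1.5138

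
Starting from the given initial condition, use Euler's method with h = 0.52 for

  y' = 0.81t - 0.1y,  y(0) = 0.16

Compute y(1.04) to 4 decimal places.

Euler: y_{n+1} = y_n + h·f(t_n, y_n).
t=0.000000, y=0.160000: f=-0.016000 → y ← 0.160000 + 0.52·(-0.016000) = 0.151680
t=0.520000, y=0.151680: f=0.406032 → y ← 0.151680 + 0.52·0.406032 = 0.362817
y(1.04) ≈ 0.3628

0.3628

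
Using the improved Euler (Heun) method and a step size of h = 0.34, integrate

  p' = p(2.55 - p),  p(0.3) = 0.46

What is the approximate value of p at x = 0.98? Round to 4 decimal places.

Heun: k1 = f(x_n, p_n); k2 = f(x_n + h, p_n + h·k1); p_{n+1} = p_n + (h/2)·(k1 + k2).
x=0.300000, p=0.460000:
  k1 = f(0.300000, 0.460000) = 0.961400
  k2 = f(0.640000, 0.786876) = 1.387360
  p ← 0.460000 + (0.34/2)·(0.961400 + 1.387360) = 0.859289
x=0.640000, p=0.859289:
  k1 = f(0.640000, 0.859289) = 1.452810
  k2 = f(0.980000, 1.353244) = 1.619503
  p ← 0.859289 + (0.34/2)·(1.452810 + 1.619503) = 1.381582
p(0.98) ≈ 1.3816

1.3816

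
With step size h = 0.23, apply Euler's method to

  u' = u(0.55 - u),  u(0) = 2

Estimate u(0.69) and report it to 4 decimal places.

Euler: u_{n+1} = u_n + h·f(x_n, u_n).
x=0.000000, u=2.000000: f=-2.900000 → u ← 2.000000 + 0.23·(-2.900000) = 1.333000
x=0.230000, u=1.333000: f=-1.043739 → u ← 1.333000 + 0.23·(-1.043739) = 1.092940
x=0.460000, u=1.092940: f=-0.593401 → u ← 1.092940 + 0.23·(-0.593401) = 0.956458
u(0.69) ≈ 0.9565

0.9565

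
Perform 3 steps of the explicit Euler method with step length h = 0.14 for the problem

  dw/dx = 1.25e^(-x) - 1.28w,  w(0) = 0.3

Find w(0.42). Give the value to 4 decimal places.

0.5409

Euler: w_{n+1} = w_n + h·f(x_n, w_n).
x=0.000000, w=0.300000: f=0.866000 → w ← 0.300000 + 0.14·0.866000 = 0.421240
x=0.140000, w=0.421240: f=0.547511 → w ← 0.421240 + 0.14·0.547511 = 0.497891
x=0.280000, w=0.497891: f=0.307429 → w ← 0.497891 + 0.14·0.307429 = 0.540931
w(0.42) ≈ 0.5409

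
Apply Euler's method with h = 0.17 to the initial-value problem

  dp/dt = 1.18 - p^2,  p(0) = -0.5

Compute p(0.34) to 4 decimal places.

Euler: p_{n+1} = p_n + h·f(t_n, p_n).
t=0.000000, p=-0.500000: f=0.930000 → p ← -0.500000 + 0.17·0.930000 = -0.341900
t=0.170000, p=-0.341900: f=1.063104 → p ← -0.341900 + 0.17·1.063104 = -0.161172
p(0.34) ≈ -0.1612

-0.1612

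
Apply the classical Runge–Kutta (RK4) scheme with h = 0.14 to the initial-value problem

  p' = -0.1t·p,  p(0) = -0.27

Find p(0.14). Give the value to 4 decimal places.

-0.2697

RK4: k1 = f(t_n, p_n); k2 = f(t_n + h/2, p_n + (h/2)·k1); k3 = f(t_n + h/2, p_n + (h/2)·k2); k4 = f(t_n + h, p_n + h·k3); p_{n+1} = p_n + (h/6)·(k1 + 2k2 + 2k3 + k4).
t=0.000000, p=-0.270000:
  k1 = f(0.000000, -0.270000) = 0.000000
  k2 = f(0.070000, -0.270000) = 0.001890
  k3 = f(0.070000, -0.269868) = 0.001889
  k4 = f(0.140000, -0.269736) = 0.003776
  p ← -0.270000 + (0.14/6)·(k1 + 2k2 + 2k3 + k4) = -0.269736
p(0.14) ≈ -0.2697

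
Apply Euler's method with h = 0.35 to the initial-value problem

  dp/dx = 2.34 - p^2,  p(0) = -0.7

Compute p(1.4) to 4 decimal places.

1.5324

Euler: p_{n+1} = p_n + h·f(x_n, p_n).
x=0.000000, p=-0.700000: f=1.850000 → p ← -0.700000 + 0.35·1.850000 = -0.052500
x=0.350000, p=-0.052500: f=2.337244 → p ← -0.052500 + 0.35·2.337244 = 0.765535
x=0.700000, p=0.765535: f=1.753956 → p ← 0.765535 + 0.35·1.753956 = 1.379420
x=1.050000, p=1.379420: f=0.437201 → p ← 1.379420 + 0.35·0.437201 = 1.532440
p(1.4) ≈ 1.5324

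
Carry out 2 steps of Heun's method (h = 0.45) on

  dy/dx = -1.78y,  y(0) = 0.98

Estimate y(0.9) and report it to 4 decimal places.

Heun: k1 = f(x_n, y_n); k2 = f(x_n + h, y_n + h·k1); y_{n+1} = y_n + (h/2)·(k1 + k2).
x=0.000000, y=0.980000:
  k1 = f(0.000000, 0.980000) = -1.744400
  k2 = f(0.450000, 0.195020) = -0.347136
  y ← 0.980000 + (0.45/2)·(-1.744400 + (-0.347136)) = 0.509404
x=0.450000, y=0.509404:
  k1 = f(0.450000, 0.509404) = -0.906740
  k2 = f(0.900000, 0.101371) = -0.180441
  y ← 0.509404 + (0.45/2)·(-0.906740 + (-0.180441)) = 0.264789
y(0.9) ≈ 0.2648

0.2648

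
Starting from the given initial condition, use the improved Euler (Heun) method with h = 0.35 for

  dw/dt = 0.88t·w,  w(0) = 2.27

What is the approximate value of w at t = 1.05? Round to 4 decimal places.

3.6613

Heun: k1 = f(t_n, w_n); k2 = f(t_n + h, w_n + h·k1); w_{n+1} = w_n + (h/2)·(k1 + k2).
t=0.000000, w=2.270000:
  k1 = f(0.000000, 2.270000) = 0.000000
  k2 = f(0.350000, 2.270000) = 0.699160
  w ← 2.270000 + (0.35/2)·(0.000000 + 0.699160) = 2.392353
t=0.350000, w=2.392353:
  k1 = f(0.350000, 2.392353) = 0.736845
  k2 = f(0.700000, 2.650249) = 1.632553
  w ← 2.392353 + (0.35/2)·(0.736845 + 1.632553) = 2.806998
t=0.700000, w=2.806998:
  k1 = f(0.700000, 2.806998) = 1.729111
  k2 = f(1.050000, 3.412186) = 3.152860
  w ← 2.806998 + (0.35/2)·(1.729111 + 3.152860) = 3.661343
w(1.05) ≈ 3.6613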